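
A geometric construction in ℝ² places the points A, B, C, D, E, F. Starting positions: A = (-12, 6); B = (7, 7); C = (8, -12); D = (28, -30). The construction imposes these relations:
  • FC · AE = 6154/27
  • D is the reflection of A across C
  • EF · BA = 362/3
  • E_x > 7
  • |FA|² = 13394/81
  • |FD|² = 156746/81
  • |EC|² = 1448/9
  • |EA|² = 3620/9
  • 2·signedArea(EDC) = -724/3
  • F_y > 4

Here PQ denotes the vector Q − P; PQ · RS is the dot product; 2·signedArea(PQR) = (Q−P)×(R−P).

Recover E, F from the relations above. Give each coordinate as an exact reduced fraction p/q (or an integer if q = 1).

1. E_x = 22/3  [line -18·x + -20·y + 436/3 = 0 ∩ |EA|² = 3620/9]
2. E_y = 2/3  [line -18·x + -20·y + 436/3 = 0 ∩ |EA|² = 3620/9]
   → E = (22/3, 2/3)
3. F_x = 7/9  [FC · AE = 6154/27 ∩ EF · BA = 362/3]
4. F_y = 41/9  [FC · AE = 6154/27 ∩ EF · BA = 362/3]
   → F = (7/9, 41/9)

E = (22/3, 2/3)
F = (7/9, 41/9)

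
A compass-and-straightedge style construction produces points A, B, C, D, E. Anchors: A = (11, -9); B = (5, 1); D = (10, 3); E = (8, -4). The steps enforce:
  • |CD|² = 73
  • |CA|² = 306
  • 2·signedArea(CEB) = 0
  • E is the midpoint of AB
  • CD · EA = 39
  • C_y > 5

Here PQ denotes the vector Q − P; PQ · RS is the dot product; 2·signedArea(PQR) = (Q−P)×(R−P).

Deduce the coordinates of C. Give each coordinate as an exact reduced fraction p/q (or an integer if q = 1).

1. C_x = 2  [2·signedArea(CEB) = 0 ∩ CD · EA = 39]
2. C_y = 6  [2·signedArea(CEB) = 0 ∩ CD · EA = 39]
   → C = (2, 6)

C = (2, 6)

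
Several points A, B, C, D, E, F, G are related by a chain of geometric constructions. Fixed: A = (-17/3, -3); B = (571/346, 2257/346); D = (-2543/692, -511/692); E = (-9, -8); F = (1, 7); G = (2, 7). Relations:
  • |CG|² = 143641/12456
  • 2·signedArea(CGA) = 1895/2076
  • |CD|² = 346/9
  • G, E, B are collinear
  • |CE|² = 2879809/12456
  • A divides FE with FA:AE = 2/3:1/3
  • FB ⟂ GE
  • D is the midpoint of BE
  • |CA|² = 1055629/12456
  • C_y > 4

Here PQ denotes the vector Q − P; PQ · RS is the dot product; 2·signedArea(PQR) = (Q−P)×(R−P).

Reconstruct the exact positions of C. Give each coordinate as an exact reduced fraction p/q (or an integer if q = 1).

1. C_x = -17/2076  [line 10·x + -23/3·y + 67997/2076 = 0 ∩ |CD|² = 346/9]
2. C_y = 2949/692  [line 10·x + -23/3·y + 67997/2076 = 0 ∩ |CD|² = 346/9]
   → C = (-17/2076, 2949/692)

C = (-17/2076, 2949/692)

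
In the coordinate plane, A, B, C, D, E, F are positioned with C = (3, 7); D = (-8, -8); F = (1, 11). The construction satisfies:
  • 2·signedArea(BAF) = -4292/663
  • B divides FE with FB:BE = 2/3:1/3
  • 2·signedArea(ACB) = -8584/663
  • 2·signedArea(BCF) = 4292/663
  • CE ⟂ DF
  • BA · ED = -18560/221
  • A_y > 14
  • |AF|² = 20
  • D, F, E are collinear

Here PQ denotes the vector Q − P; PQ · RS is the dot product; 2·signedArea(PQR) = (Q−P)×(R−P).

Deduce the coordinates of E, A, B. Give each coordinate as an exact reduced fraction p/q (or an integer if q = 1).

1. E_x = -40/221  [D, F, E are collinear ∩ CE ⟂ DF]
2. E_y = 1880/221  [D, F, E are collinear ∩ CE ⟂ DF]
   → E = (-40/221, 1880/221)
3. B_x = 47/221  [B divides FE with FB:BE = 2/3:1/3]
4. B_y = 6191/663  [B divides FE with FB:BE = 2/3:1/3]
   → B = (47/221, 6191/663)
5. A_x = -1  [2·signedArea(ACB) = -8584/663 ∩ BA · ED = -18560/221]
6. A_y = 15  [2·signedArea(ACB) = -8584/663 ∩ BA · ED = -18560/221]
   → A = (-1, 15)

A = (-1, 15)
B = (47/221, 6191/663)
E = (-40/221, 1880/221)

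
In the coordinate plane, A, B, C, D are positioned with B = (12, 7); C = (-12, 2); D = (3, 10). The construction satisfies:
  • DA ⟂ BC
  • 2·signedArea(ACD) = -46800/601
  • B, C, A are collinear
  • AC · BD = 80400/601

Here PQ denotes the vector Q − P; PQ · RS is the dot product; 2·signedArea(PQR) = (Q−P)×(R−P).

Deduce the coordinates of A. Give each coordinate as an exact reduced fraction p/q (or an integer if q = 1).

1. A_x = 2388/601  [B, C, A are collinear ∩ DA ⟂ BC]
2. A_y = 3202/601  [B, C, A are collinear ∩ DA ⟂ BC]
   → A = (2388/601, 3202/601)

A = (2388/601, 3202/601)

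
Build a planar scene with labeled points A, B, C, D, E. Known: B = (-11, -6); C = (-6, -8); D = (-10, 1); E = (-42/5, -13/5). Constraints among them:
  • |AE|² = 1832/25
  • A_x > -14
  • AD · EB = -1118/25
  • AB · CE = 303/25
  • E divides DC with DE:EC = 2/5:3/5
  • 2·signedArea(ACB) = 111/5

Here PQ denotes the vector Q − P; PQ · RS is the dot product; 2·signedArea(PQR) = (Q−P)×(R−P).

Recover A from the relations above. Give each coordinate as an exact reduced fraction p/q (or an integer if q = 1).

A = (-68/5, -47/5)

1. A_x = -68/5  [AD · EB = -1118/25 ∩ 2·signedArea(ACB) = 111/5]
2. A_y = -47/5  [AD · EB = -1118/25 ∩ 2·signedArea(ACB) = 111/5]
   → A = (-68/5, -47/5)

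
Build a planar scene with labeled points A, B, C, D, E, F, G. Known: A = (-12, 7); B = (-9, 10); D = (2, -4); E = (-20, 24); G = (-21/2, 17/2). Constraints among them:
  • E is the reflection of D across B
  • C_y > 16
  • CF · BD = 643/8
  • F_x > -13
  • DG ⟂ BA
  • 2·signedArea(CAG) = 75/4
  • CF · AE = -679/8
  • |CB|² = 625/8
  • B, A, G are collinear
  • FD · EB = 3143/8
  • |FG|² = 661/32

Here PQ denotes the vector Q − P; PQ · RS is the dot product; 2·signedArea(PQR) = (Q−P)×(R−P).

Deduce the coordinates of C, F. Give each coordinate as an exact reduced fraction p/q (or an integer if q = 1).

C = (-61/4, 65/4)
F = (-103/8, 99/8)

1. C_x = -61/4  [line -3/2·x + 3/2·y + -189/4 = 0 ∩ |CB|² = 625/8]
2. C_y = 65/4  [line -3/2·x + 3/2·y + -189/4 = 0 ∩ |CB|² = 625/8]
   → C = (-61/4, 65/4)
3. F_x = -103/8  [CF · BD = 643/8 ∩ CF · AE = -679/8]
4. F_y = 99/8  [CF · BD = 643/8 ∩ CF · AE = -679/8]
   → F = (-103/8, 99/8)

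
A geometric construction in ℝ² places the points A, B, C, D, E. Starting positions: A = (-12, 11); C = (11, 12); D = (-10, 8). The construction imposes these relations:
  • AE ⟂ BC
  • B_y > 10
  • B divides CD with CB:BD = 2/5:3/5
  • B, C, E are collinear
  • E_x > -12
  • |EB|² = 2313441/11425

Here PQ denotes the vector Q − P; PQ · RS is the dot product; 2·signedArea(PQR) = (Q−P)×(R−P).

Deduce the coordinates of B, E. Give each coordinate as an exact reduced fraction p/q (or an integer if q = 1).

1. B_x = 13/5  [B divides CD with CB:BD = 2/5:3/5]
2. B_y = 52/5  [B divides CD with CB:BD = 2/5:3/5]
   → B = (13/5, 52/5)
3. E_x = -5200/457  [B, C, E are collinear ∩ AE ⟂ BC]
4. E_y = 3536/457  [B, C, E are collinear ∩ AE ⟂ BC]
   → E = (-5200/457, 3536/457)

B = (13/5, 52/5)
E = (-5200/457, 3536/457)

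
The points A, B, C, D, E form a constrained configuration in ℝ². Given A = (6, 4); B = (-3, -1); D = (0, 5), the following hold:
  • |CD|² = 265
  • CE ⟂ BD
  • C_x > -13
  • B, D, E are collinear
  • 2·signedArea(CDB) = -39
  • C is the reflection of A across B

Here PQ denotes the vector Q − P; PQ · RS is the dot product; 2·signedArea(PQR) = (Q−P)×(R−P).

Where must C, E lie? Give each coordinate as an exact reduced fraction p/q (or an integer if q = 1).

1. C_x = -12  [C is the reflection of A across B]
2. C_y = -6  [C is the reflection of A across B]
   → C = (-12, -6)
3. E_x = -34/5  [B, D, E are collinear ∩ CE ⟂ BD]
4. E_y = -43/5  [B, D, E are collinear ∩ CE ⟂ BD]
   → E = (-34/5, -43/5)

C = (-12, -6)
E = (-34/5, -43/5)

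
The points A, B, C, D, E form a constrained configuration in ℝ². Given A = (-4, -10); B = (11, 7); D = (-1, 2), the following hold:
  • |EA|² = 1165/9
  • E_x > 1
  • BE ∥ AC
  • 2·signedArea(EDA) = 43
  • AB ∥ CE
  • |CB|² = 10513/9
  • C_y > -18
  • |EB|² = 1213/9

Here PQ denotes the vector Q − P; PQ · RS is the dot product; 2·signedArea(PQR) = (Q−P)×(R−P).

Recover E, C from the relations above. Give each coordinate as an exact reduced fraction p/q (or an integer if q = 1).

C = (-13, -52/3)
E = (2, -1/3)

1. E_x = 2  [line 12·x + -3·y + -25 = 0 ∩ |EA|² = 1165/9]
2. E_y = -1/3  [line 12·x + -3·y + -25 = 0 ∩ |EA|² = 1165/9]
   → E = (2, -1/3)
3. C_x = -13  [AB ∥ CE ∩ BE ∥ AC]
4. C_y = -52/3  [AB ∥ CE ∩ BE ∥ AC]
   → C = (-13, -52/3)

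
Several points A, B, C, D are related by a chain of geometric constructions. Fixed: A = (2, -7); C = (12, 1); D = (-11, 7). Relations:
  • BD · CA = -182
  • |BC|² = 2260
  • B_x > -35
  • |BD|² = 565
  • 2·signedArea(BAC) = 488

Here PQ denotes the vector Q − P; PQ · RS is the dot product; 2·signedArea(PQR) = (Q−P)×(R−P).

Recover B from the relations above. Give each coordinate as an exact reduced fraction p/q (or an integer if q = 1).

1. B_x = -34  [BD · CA = -182 ∩ 2·signedArea(BAC) = 488]
2. B_y = 13  [BD · CA = -182 ∩ 2·signedArea(BAC) = 488]
   → B = (-34, 13)

B = (-34, 13)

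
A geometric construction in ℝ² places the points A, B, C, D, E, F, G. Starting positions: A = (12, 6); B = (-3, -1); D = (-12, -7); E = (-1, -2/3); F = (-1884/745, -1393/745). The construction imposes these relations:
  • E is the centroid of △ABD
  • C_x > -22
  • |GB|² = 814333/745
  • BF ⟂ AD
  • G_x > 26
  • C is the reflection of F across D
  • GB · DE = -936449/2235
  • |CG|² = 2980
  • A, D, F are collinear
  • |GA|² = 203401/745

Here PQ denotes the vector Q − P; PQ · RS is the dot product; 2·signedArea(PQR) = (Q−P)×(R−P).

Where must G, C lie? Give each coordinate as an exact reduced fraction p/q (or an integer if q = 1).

C = (-15996/745, -9037/745)
G = (19764/745, 10333/745)

1. G_x = 19764/745  [line -11·x + -19/3·y + 848539/2235 = 0 ∩ |GB|² = 814333/745]
2. G_y = 10333/745  [line -11·x + -19/3·y + 848539/2235 = 0 ∩ |GB|² = 814333/745]
   → G = (19764/745, 10333/745)
3. C_x = -15996/745  [C is the reflection of F across D]
4. C_y = -9037/745  [C is the reflection of F across D]
   → C = (-15996/745, -9037/745)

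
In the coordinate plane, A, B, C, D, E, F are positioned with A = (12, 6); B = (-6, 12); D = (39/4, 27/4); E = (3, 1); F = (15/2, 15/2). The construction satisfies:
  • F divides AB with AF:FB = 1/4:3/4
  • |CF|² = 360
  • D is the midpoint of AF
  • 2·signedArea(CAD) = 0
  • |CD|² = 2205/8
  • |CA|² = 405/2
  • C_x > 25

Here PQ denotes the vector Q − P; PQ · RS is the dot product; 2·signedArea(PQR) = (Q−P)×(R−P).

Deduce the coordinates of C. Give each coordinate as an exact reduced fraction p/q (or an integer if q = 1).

1. C_x = 51/2  [line -3/4·x + -9/4·y + 45/2 = 0 ∩ |CF|² = 360]
2. C_y = 3/2  [line -3/4·x + -9/4·y + 45/2 = 0 ∩ |CF|² = 360]
   → C = (51/2, 3/2)

C = (51/2, 3/2)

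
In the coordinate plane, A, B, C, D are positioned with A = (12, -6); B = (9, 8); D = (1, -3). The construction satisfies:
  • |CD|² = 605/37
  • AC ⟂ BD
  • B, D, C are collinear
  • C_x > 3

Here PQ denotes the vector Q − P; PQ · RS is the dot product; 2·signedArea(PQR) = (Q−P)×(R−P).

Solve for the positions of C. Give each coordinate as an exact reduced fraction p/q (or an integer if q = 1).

C = (125/37, 10/37)

1. C_x = 125/37  [B, D, C are collinear ∩ AC ⟂ BD]
2. C_y = 10/37  [B, D, C are collinear ∩ AC ⟂ BD]
   → C = (125/37, 10/37)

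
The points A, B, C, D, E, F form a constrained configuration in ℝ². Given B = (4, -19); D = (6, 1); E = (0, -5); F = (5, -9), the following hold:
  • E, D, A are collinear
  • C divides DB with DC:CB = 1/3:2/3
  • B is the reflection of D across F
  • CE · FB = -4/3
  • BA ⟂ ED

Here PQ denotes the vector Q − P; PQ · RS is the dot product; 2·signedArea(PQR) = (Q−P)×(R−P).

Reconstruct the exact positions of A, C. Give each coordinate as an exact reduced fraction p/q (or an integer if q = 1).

A = (-5, -10)
C = (16/3, -17/3)

1. A_x = -5  [E, D, A are collinear ∩ BA ⟂ ED]
2. A_y = -10  [E, D, A are collinear ∩ BA ⟂ ED]
   → A = (-5, -10)
3. C_x = 16/3  [C divides DB with DC:CB = 1/3:2/3]
4. C_y = -17/3  [C divides DB with DC:CB = 1/3:2/3]
   → C = (16/3, -17/3)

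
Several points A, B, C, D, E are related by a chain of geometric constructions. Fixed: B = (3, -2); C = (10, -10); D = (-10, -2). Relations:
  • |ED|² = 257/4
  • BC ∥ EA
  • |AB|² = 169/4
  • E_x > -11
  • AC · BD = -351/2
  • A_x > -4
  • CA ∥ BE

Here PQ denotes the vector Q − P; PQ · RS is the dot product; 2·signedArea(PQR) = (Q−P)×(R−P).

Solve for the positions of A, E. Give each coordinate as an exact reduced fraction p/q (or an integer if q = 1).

A = (-7/2, -2)
E = (-21/2, 6)

1. A_x = -7/2  [AC · BD = -351/2]
2. A_y = -2  [|AB|² = 169/4]
   → A = (-7/2, -2)
3. E_x = -21/2  [BC ∥ EA ∩ CA ∥ BE]
4. E_y = 6  [BC ∥ EA ∩ CA ∥ BE]
   → E = (-21/2, 6)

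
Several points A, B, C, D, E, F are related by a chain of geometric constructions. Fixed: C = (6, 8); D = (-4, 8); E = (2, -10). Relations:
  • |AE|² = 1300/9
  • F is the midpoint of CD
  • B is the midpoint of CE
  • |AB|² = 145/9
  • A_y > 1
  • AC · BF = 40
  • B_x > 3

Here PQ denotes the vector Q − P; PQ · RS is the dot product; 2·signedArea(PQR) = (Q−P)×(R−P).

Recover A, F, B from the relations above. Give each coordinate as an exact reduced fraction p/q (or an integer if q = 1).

1. F_x = 1  [F is the midpoint of CD]
2. F_y = 8  [F is the midpoint of CD]
   → F = (1, 8)
3. B_x = 4  [B is the midpoint of CE]
4. B_y = -1  [B is the midpoint of CE]
   → B = (4, -1)
5. A_x = 4/3  [line 3·x + -9·y + 14 = 0 ∩ |AE|² = 1300/9]
6. A_y = 2  [line 3·x + -9·y + 14 = 0 ∩ |AE|² = 1300/9]
   → A = (4/3, 2)

A = (4/3, 2)
B = (4, -1)
F = (1, 8)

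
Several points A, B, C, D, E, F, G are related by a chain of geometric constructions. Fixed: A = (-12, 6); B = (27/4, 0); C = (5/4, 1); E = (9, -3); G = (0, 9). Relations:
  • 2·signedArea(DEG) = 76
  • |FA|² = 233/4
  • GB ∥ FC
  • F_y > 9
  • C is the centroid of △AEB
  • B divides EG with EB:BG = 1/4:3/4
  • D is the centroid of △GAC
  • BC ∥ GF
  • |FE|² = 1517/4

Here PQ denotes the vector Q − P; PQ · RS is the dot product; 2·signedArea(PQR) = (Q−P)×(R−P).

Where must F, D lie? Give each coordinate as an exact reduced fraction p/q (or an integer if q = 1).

D = (-43/12, 16/3)
F = (-11/2, 10)

1. F_x = -11/2  [GB ∥ FC ∩ BC ∥ GF]
2. F_y = 10  [GB ∥ FC ∩ BC ∥ GF]
   → F = (-11/2, 10)
3. D_x = -43/12  [D is the centroid of △GAC]
4. D_y = 16/3  [D is the centroid of △GAC]
   → D = (-43/12, 16/3)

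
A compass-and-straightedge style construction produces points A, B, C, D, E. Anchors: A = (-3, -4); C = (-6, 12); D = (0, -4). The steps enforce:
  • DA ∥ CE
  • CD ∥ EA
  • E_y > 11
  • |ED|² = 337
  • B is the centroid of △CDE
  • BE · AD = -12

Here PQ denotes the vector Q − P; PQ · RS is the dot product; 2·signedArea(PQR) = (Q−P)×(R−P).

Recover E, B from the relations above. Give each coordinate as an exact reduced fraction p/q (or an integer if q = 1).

1. E_x = -9  [CD ∥ EA ∩ DA ∥ CE]
2. E_y = 12  [CD ∥ EA ∩ DA ∥ CE]
   → E = (-9, 12)
3. B_x = -5  [B is the centroid of △CDE]
4. B_y = 20/3  [B is the centroid of △CDE]
   → B = (-5, 20/3)

B = (-5, 20/3)
E = (-9, 12)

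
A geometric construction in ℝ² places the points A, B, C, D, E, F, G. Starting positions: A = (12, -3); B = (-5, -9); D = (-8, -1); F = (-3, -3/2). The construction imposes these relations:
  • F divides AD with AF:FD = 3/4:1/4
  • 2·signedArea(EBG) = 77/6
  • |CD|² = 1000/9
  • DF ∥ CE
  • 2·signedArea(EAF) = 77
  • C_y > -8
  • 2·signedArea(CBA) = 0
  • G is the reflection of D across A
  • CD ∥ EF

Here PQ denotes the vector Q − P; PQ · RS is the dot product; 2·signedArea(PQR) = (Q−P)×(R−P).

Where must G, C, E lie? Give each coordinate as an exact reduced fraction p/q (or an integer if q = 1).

C = (2/3, -7)
E = (17/3, -15/2)
G = (32, -5)

1. G_x = 32  [G is the reflection of D across A]
2. G_y = -5  [G is the reflection of D across A]
   → G = (32, -5)
3. C_x = 2/3  [line -6·x + 17·y + 123 = 0 ∩ |CD|² = 1000/9]
4. C_y = -7  [line -6·x + 17·y + 123 = 0 ∩ |CD|² = 1000/9]
   → C = (2/3, -7)
5. E_x = 17/3  [CD ∥ EF ∩ DF ∥ CE]
6. E_y = -15/2  [CD ∥ EF ∩ DF ∥ CE]
   → E = (17/3, -15/2)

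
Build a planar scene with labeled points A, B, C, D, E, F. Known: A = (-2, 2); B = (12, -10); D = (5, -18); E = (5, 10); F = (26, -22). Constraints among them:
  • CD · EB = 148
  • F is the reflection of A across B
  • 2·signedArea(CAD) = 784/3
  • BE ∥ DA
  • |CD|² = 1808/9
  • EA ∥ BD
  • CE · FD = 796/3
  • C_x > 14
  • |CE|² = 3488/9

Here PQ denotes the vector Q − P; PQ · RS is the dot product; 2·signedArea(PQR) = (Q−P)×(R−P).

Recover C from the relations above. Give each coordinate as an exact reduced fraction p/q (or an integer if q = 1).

C = (43/3, -22/3)

1. C_x = 43/3  [2·signedArea(CAD) = 784/3 ∩ CD · EB = 148]
2. C_y = -22/3  [2·signedArea(CAD) = 784/3 ∩ CD · EB = 148]
   → C = (43/3, -22/3)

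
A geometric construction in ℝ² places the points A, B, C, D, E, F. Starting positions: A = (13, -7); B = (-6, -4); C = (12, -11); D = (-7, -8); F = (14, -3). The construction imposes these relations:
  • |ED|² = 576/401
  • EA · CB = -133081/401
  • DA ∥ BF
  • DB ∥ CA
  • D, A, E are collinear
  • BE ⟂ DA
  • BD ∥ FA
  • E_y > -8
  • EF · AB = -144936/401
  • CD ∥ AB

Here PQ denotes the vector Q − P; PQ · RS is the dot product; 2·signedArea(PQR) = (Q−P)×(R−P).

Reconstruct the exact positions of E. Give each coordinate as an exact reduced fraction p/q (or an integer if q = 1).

E = (-2327/401, -3184/401)

1. E_x = -2327/401  [D, A, E are collinear ∩ BE ⟂ DA]
2. E_y = -3184/401  [D, A, E are collinear ∩ BE ⟂ DA]
   → E = (-2327/401, -3184/401)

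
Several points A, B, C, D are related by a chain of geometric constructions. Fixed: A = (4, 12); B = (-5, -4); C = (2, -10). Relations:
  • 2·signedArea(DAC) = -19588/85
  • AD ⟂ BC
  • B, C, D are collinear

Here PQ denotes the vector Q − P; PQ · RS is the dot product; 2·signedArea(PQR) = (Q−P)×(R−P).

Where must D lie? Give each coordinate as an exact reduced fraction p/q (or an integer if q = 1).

D = (-656/85, -142/85)

1. D_x = -656/85  [B, C, D are collinear ∩ AD ⟂ BC]
2. D_y = -142/85  [B, C, D are collinear ∩ AD ⟂ BC]
   → D = (-656/85, -142/85)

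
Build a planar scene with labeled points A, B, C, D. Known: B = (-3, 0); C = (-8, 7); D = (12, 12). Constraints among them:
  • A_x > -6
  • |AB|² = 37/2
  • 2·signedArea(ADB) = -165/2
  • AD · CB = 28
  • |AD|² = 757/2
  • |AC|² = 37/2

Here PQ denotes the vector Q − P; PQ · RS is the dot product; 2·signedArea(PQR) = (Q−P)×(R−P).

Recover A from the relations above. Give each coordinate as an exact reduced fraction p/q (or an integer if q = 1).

1. A_x = -11/2  [AD · CB = 28 ∩ 2·signedArea(ADB) = -165/2]
2. A_y = 7/2  [AD · CB = 28 ∩ 2·signedArea(ADB) = -165/2]
   → A = (-11/2, 7/2)

A = (-11/2, 7/2)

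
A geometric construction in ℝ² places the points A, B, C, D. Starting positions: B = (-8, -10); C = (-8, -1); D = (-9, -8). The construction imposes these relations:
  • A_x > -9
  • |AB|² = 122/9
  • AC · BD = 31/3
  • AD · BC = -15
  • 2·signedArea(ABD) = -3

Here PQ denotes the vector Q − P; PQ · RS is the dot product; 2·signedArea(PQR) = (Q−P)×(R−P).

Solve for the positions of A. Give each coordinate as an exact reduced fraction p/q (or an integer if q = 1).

1. A_x = -25/3  [2·signedArea(ABD) = -3 ∩ AD · BC = -15]
2. A_y = -19/3  [2·signedArea(ABD) = -3 ∩ AD · BC = -15]
   → A = (-25/3, -19/3)

A = (-25/3, -19/3)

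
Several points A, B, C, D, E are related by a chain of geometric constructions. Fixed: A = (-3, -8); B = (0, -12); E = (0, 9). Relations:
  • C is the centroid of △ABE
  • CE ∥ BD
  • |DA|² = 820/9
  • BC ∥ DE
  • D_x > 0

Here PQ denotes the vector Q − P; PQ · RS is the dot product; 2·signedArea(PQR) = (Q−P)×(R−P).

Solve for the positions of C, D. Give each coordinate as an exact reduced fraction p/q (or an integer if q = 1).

C = (-1, -11/3)
D = (1, 2/3)

1. C_x = -1  [C is the centroid of △ABE]
2. C_y = -11/3  [C is the centroid of △ABE]
   → C = (-1, -11/3)
3. D_x = 1  [BC ∥ DE ∩ CE ∥ BD]
4. D_y = 2/3  [BC ∥ DE ∩ CE ∥ BD]
   → D = (1, 2/3)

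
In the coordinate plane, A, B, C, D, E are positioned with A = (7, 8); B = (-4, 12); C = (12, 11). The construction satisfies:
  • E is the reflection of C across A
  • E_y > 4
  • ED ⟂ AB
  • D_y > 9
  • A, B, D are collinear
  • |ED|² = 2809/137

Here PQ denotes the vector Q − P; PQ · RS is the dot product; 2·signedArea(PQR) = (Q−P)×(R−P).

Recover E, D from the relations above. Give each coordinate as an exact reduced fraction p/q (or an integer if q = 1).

D = (486/137, 1268/137)
E = (2, 5)

1. E_x = 2  [E is the reflection of C across A]
2. E_y = 5  [E is the reflection of C across A]
   → E = (2, 5)
3. D_x = 486/137  [A, B, D are collinear ∩ ED ⟂ AB]
4. D_y = 1268/137  [A, B, D are collinear ∩ ED ⟂ AB]
   → D = (486/137, 1268/137)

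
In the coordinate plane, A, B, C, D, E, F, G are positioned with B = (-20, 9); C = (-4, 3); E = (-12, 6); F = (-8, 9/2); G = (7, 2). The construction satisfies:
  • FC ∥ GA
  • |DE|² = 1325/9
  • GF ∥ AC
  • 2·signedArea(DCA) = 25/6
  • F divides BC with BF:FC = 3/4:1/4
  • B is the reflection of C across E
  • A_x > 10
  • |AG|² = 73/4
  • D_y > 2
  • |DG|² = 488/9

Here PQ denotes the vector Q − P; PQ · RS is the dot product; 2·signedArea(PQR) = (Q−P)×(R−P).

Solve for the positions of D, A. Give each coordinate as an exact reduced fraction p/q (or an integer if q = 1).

A = (11, 1/2)
D = (-1/3, 8/3)

1. A_x = 11  [GF ∥ AC ∩ FC ∥ GA]
2. A_y = 1/2  [GF ∥ AC ∩ FC ∥ GA]
   → A = (11, 1/2)
3. D_x = -1/3  [line 5/2·x + 15·y + -235/6 = 0 ∩ |DG|² = 488/9]
4. D_y = 8/3  [line 5/2·x + 15·y + -235/6 = 0 ∩ |DG|² = 488/9]
   → D = (-1/3, 8/3)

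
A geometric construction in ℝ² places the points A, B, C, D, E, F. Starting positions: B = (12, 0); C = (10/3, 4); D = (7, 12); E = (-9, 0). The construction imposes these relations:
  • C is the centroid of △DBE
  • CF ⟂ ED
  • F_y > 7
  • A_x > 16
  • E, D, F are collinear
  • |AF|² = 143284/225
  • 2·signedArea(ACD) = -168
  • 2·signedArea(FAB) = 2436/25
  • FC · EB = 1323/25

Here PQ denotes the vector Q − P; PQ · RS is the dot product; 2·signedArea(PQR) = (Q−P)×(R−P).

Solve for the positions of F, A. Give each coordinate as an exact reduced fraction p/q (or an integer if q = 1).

A = (17, -12)
F = (61/75, 184/25)

1. F_x = 61/75  [E, D, F are collinear ∩ CF ⟂ ED]
2. F_y = 184/25  [E, D, F are collinear ∩ CF ⟂ ED]
   → F = (61/75, 184/25)
3. A_x = 17  [2·signedArea(ACD) = -168 ∩ 2·signedArea(FAB) = 2436/25]
4. A_y = -12  [2·signedArea(ACD) = -168 ∩ 2·signedArea(FAB) = 2436/25]
   → A = (17, -12)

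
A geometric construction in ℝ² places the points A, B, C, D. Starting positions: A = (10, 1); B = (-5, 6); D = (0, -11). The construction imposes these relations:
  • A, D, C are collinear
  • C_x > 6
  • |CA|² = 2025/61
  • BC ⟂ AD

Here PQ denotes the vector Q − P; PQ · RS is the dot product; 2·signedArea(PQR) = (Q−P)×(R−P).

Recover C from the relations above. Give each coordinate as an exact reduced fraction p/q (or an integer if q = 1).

C = (385/61, -209/61)

1. C_x = 385/61  [A, D, C are collinear ∩ BC ⟂ AD]
2. C_y = -209/61  [A, D, C are collinear ∩ BC ⟂ AD]
   → C = (385/61, -209/61)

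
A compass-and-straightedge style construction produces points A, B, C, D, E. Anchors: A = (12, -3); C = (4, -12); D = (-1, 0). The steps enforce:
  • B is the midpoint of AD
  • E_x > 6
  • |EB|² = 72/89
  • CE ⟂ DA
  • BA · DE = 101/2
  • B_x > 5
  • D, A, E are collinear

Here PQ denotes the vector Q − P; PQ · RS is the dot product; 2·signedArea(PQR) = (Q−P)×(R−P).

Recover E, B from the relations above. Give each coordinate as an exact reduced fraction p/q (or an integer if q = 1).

1. E_x = 1135/178  [D, A, E are collinear ∩ CE ⟂ DA]
2. E_y = -303/178  [D, A, E are collinear ∩ CE ⟂ DA]
   → E = (1135/178, -303/178)
3. B_x = 11/2  [B is the midpoint of AD]
4. B_y = -3/2  [B is the midpoint of AD]
   → B = (11/2, -3/2)

B = (11/2, -3/2)
E = (1135/178, -303/178)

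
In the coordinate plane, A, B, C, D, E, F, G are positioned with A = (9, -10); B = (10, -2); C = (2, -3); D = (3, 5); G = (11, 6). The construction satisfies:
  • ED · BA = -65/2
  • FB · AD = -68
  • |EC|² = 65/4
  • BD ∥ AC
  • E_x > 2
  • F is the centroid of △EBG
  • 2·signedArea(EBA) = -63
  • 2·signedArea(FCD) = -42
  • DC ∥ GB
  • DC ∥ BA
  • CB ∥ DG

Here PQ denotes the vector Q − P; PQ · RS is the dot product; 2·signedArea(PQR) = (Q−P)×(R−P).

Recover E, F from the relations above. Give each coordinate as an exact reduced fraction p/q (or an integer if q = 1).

1. E_x = 5/2  [ED · BA = -65/2 ∩ 2·signedArea(EBA) = -63]
2. E_y = 1  [ED · BA = -65/2 ∩ 2·signedArea(EBA) = -63]
   → E = (5/2, 1)
3. F_x = 47/6  [F is the centroid of △EBG]
4. F_y = 5/3  [F is the centroid of △EBG]
   → F = (47/6, 5/3)

E = (5/2, 1)
F = (47/6, 5/3)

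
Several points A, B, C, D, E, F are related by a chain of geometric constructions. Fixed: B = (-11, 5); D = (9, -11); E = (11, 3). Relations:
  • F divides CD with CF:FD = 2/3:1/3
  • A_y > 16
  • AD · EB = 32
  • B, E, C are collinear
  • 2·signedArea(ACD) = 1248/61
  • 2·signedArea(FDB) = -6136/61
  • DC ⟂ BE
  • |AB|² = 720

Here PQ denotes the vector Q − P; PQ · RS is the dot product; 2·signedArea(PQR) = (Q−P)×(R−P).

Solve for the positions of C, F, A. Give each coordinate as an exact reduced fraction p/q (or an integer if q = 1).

1. C_x = 627/61  [B, E, C are collinear ∩ DC ⟂ BE]
2. C_y = 187/61  [B, E, C are collinear ∩ DC ⟂ BE]
   → C = (627/61, 187/61)
3. F_x = 575/61  [F divides CD with CF:FD = 2/3:1/3]
4. F_y = -385/61  [F divides CD with CF:FD = 2/3:1/3]
   → F = (575/61, -385/61)
5. A_x = 13  [line 858/61·x + -78/61·y + -9828/61 = 0 ∩ |AB|² = 720]
6. A_y = 17  [line 858/61·x + -78/61·y + -9828/61 = 0 ∩ |AB|² = 720]
   → A = (13, 17)

A = (13, 17)
C = (627/61, 187/61)
F = (575/61, -385/61)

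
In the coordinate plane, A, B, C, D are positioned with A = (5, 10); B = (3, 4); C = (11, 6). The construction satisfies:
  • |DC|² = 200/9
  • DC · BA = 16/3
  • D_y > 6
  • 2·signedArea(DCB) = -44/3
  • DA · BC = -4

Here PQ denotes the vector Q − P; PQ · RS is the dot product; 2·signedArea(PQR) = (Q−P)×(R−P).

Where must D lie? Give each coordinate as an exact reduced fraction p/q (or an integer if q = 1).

1. D_x = 19/3  [DA · BC = -4 ∩ DC · BA = 16/3]
2. D_y = 20/3  [DA · BC = -4 ∩ DC · BA = 16/3]
   → D = (19/3, 20/3)

D = (19/3, 20/3)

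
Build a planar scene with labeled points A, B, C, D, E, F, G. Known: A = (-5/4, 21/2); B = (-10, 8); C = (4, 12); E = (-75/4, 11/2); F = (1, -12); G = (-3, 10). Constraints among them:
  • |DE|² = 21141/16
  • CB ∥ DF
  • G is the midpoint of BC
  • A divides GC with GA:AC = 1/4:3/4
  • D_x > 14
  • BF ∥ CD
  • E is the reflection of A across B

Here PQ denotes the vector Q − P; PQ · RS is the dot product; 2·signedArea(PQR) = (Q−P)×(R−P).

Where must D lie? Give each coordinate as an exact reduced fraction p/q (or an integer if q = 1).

1. D_x = 15  [CB ∥ DF ∩ BF ∥ CD]
2. D_y = -8  [CB ∥ DF ∩ BF ∥ CD]
   → D = (15, -8)

D = (15, -8)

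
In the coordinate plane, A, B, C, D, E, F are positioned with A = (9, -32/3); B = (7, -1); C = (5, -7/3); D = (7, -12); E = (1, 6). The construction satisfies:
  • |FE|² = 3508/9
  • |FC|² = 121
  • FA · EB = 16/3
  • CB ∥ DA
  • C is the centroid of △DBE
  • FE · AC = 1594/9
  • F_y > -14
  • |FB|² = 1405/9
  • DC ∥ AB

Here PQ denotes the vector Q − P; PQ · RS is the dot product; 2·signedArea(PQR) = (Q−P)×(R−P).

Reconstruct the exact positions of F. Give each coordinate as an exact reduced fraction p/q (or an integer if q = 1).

F = (5, -40/3)

1. F_x = 5  [FA · EB = 16/3 ∩ FE · AC = 1594/9]
2. F_y = -40/3  [FA · EB = 16/3 ∩ FE · AC = 1594/9]
   → F = (5, -40/3)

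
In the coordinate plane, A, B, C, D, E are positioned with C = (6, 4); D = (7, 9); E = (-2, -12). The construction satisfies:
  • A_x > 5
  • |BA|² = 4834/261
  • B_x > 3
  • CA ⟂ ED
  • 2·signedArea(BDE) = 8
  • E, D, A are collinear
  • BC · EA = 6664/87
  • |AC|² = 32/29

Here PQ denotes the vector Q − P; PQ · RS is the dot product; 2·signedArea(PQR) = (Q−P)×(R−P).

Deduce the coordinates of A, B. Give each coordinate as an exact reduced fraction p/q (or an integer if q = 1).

A = (146/29, 128/29)
B = (11/3, 1/3)

1. A_x = 146/29  [E, D, A are collinear ∩ CA ⟂ ED]
2. A_y = 128/29  [E, D, A are collinear ∩ CA ⟂ ED]
   → A = (146/29, 128/29)
3. B_x = 11/3  [2·signedArea(BDE) = 8 ∩ BC · EA = 6664/87]
4. B_y = 1/3  [2·signedArea(BDE) = 8 ∩ BC · EA = 6664/87]
   → B = (11/3, 1/3)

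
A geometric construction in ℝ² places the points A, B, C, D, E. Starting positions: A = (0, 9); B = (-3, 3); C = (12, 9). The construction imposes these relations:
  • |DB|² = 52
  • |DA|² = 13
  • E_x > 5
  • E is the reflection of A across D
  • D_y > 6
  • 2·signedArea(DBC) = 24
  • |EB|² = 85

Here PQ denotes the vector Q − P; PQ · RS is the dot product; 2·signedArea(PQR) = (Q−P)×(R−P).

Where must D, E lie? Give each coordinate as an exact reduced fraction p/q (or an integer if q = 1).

D = (3, 7)
E = (6, 5)

1. D_x = 3  [line -6·x + 15·y + -87 = 0 ∩ |DB|² = 52]
2. D_y = 7  [line -6·x + 15·y + -87 = 0 ∩ |DB|² = 52]
   → D = (3, 7)
3. E_x = 6  [E is the reflection of A across D]
4. E_y = 5  [E is the reflection of A across D]
   → E = (6, 5)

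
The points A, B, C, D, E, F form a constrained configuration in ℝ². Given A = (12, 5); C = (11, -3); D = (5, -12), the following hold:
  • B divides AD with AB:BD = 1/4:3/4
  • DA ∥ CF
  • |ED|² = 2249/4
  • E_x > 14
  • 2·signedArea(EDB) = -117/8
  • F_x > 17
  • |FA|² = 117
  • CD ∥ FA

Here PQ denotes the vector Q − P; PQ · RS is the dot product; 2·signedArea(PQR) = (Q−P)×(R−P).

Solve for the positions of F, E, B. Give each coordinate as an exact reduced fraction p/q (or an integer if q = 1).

B = (41/4, 3/4)
E = (15, 19/2)
F = (18, 14)

1. F_x = 18  [CD ∥ FA ∩ DA ∥ CF]
2. F_y = 14  [CD ∥ FA ∩ DA ∥ CF]
   → F = (18, 14)
3. B_x = 41/4  [B divides AD with AB:BD = 1/4:3/4]
4. B_y = 3/4  [B divides AD with AB:BD = 1/4:3/4]
   → B = (41/4, 3/4)
5. E_x = 15  [line -51/4·x + 21/4·y + 1131/8 = 0 ∩ |ED|² = 2249/4]
6. E_y = 19/2  [line -51/4·x + 21/4·y + 1131/8 = 0 ∩ |ED|² = 2249/4]
   → E = (15, 19/2)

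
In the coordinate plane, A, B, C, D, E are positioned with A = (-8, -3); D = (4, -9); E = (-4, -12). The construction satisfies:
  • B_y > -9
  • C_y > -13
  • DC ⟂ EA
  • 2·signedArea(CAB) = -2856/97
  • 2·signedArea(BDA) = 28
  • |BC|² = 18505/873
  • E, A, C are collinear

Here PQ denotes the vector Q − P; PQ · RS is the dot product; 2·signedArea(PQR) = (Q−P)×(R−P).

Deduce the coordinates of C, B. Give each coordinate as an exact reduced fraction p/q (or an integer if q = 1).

B = (-8/3, -8)
C = (-368/97, -1209/97)

1. C_x = -368/97  [E, A, C are collinear ∩ DC ⟂ EA]
2. C_y = -1209/97  [E, A, C are collinear ∩ DC ⟂ EA]
   → C = (-368/97, -1209/97)
3. B_x = -8/3  [2·signedArea(BDA) = 28 ∩ 2·signedArea(CAB) = -2856/97]
4. B_y = -8  [2·signedArea(BDA) = 28 ∩ 2·signedArea(CAB) = -2856/97]
   → B = (-8/3, -8)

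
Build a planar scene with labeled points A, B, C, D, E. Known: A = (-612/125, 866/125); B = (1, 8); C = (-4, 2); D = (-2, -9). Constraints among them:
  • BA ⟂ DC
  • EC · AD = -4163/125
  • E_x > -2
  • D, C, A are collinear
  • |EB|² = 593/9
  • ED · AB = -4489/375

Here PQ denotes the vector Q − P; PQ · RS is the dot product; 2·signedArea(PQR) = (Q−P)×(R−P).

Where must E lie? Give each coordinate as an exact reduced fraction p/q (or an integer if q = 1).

1. E_x = -5/3  [EC · AD = -4163/125 ∩ ED · AB = -4489/375]
2. E_y = 1/3  [EC · AD = -4163/125 ∩ ED · AB = -4489/375]
   → E = (-5/3, 1/3)

E = (-5/3, 1/3)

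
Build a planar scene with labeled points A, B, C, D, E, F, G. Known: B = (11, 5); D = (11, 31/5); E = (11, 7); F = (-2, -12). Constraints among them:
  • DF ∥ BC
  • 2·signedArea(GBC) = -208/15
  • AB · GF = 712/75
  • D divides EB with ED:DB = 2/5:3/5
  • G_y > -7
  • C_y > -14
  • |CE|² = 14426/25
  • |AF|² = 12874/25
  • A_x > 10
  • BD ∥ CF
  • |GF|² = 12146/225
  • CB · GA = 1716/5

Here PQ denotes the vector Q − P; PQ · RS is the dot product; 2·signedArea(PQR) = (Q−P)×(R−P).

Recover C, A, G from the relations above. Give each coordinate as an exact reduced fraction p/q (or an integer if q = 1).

1. C_x = -2  [BD ∥ CF ∩ DF ∥ BC]
2. C_y = -66/5  [BD ∥ CF ∩ DF ∥ BC]
   → C = (-2, -66/5)
3. G_x = 7/3  [line 91/5·x + -13·y + -364/3 = 0 ∩ |GF|² = 12146/225]
4. G_y = -91/15  [line 91/5·x + -13·y + -364/3 = 0 ∩ |GF|² = 12146/225]
   → G = (7/3, -91/15)
5. A_x = 11  [AB · GF = 712/75 ∩ CB · GA = 1716/5]
6. A_y = 33/5  [AB · GF = 712/75 ∩ CB · GA = 1716/5]
   → A = (11, 33/5)

A = (11, 33/5)
C = (-2, -66/5)
G = (7/3, -91/15)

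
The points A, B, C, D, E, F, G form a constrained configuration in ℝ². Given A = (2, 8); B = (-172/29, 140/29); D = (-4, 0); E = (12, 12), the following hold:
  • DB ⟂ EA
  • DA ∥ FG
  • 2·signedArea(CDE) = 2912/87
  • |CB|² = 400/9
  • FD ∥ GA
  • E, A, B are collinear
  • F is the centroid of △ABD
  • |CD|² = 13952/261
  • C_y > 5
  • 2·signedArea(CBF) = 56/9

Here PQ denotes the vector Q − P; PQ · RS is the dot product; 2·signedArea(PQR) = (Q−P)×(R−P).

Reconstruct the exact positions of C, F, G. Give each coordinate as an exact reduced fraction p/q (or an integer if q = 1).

C = (20/29, 488/87)
F = (-230/87, 124/29)
G = (292/87, 356/29)

1. C_x = 20/29  [line -12·x + 16·y + -7088/87 = 0 ∩ |CB|² = 400/9]
2. C_y = 488/87  [line -12·x + 16·y + -7088/87 = 0 ∩ |CB|² = 400/9]
   → C = (20/29, 488/87)
3. F_x = -230/87  [F is the centroid of △ABD]
4. F_y = 124/29  [F is the centroid of △ABD]
   → F = (-230/87, 124/29)
5. G_x = 292/87  [FD ∥ GA ∩ DA ∥ FG]
6. G_y = 356/29  [FD ∥ GA ∩ DA ∥ FG]
   → G = (292/87, 356/29)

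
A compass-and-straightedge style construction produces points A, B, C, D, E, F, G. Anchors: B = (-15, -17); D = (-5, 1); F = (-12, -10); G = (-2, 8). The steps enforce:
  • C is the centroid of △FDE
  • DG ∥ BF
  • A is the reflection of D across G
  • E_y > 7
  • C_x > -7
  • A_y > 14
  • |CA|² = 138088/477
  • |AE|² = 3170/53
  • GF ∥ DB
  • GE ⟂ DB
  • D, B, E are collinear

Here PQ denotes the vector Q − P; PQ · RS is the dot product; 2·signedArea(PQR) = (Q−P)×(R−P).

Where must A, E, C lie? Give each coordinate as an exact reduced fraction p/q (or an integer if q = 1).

A = (1, 15)
C = (-971/159, -73/159)
E = (-70/53, 404/53)

1. A_x = 1  [A is the reflection of D across G]
2. A_y = 15  [A is the reflection of D across G]
   → A = (1, 15)
3. E_x = -70/53  [D, B, E are collinear ∩ GE ⟂ DB]
4. E_y = 404/53  [D, B, E are collinear ∩ GE ⟂ DB]
   → E = (-70/53, 404/53)
5. C_x = -971/159  [C is the centroid of △FDE]
6. C_y = -73/159  [C is the centroid of △FDE]
   → C = (-971/159, -73/159)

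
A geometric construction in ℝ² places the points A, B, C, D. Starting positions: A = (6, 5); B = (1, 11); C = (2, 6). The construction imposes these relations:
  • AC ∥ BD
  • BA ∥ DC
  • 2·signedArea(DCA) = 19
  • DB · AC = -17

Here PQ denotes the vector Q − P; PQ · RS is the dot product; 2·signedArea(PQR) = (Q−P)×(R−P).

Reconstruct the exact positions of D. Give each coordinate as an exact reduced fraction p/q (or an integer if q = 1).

D = (-3, 12)

1. D_x = -3  [BA ∥ DC ∩ AC ∥ BD]
2. D_y = 12  [BA ∥ DC ∩ AC ∥ BD]
   → D = (-3, 12)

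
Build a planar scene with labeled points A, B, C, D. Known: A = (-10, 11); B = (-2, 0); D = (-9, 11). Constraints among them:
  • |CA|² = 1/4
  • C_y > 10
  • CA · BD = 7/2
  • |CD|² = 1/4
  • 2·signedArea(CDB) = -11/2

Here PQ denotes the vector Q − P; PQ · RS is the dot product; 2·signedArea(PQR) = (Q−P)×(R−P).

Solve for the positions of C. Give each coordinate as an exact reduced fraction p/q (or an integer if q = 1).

C = (-19/2, 11)

1. C_x = -19/2  [2·signedArea(CDB) = -11/2 ∩ CA · BD = 7/2]
2. C_y = 11  [2·signedArea(CDB) = -11/2 ∩ CA · BD = 7/2]
   → C = (-19/2, 11)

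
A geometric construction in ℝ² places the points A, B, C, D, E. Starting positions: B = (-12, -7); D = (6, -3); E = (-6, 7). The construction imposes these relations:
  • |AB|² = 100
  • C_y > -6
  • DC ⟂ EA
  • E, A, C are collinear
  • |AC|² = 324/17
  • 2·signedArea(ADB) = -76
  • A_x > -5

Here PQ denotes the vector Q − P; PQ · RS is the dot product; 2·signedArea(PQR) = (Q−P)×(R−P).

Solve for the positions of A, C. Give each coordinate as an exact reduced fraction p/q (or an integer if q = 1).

1. A_x = -4  [line 4·x + -18·y + -2 = 0 ∩ |AB|² = 100]
2. A_y = -1  [line 4·x + -18·y + -2 = 0 ∩ |AB|² = 100]
   → A = (-4, -1)
3. C_x = -50/17  [E, A, C are collinear ∩ DC ⟂ EA]
4. C_y = -89/17  [E, A, C are collinear ∩ DC ⟂ EA]
   → C = (-50/17, -89/17)

A = (-4, -1)
C = (-50/17, -89/17)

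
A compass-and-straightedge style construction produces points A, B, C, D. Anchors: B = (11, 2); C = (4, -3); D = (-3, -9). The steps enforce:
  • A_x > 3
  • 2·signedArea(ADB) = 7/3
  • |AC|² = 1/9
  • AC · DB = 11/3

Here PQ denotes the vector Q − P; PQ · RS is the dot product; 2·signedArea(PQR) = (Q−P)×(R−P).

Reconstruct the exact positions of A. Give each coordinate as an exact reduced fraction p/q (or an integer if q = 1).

A = (4, -10/3)

1. A_x = 4  [AC · DB = 11/3 ∩ 2·signedArea(ADB) = 7/3]
2. A_y = -10/3  [AC · DB = 11/3 ∩ 2·signedArea(ADB) = 7/3]
   → A = (4, -10/3)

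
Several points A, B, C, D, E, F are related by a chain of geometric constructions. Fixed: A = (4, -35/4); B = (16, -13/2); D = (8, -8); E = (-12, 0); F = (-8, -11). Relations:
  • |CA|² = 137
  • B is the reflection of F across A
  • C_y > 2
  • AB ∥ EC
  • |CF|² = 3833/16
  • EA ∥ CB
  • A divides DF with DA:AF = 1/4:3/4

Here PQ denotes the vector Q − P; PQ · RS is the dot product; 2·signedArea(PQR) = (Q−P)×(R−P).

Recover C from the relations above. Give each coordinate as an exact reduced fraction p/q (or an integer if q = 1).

C = (0, 9/4)

1. C_x = 0  [EA ∥ CB ∩ AB ∥ EC]
2. C_y = 9/4  [EA ∥ CB ∩ AB ∥ EC]
   → C = (0, 9/4)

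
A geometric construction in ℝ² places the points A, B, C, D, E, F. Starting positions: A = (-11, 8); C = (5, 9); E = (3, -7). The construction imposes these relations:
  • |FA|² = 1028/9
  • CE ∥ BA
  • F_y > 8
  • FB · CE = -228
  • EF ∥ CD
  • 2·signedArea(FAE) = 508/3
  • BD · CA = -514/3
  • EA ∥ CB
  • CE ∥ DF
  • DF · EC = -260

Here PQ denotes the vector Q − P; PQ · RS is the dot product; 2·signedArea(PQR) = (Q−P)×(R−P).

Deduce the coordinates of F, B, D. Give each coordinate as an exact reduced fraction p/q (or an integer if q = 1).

1. B_x = -9  [CE ∥ BA ∩ EA ∥ CB]
2. B_y = 24  [CE ∥ BA ∩ EA ∥ CB]
   → B = (-9, 24)
3. F_x = -1/3  [FB · CE = -228 ∩ 2·signedArea(FAE) = 508/3]
4. F_y = 26/3  [FB · CE = -228 ∩ 2·signedArea(FAE) = 508/3]
   → F = (-1/3, 26/3)
5. D_x = 5/3  [CE ∥ DF ∩ EF ∥ CD]
6. D_y = 74/3  [CE ∥ DF ∩ EF ∥ CD]
   → D = (5/3, 74/3)

B = (-9, 24)
D = (5/3, 74/3)
F = (-1/3, 26/3)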